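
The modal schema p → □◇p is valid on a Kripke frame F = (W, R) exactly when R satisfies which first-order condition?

symmetry: ∀x ∀y (Rxy → Ryx)

Suppose p→□◇p is valid. Take Rxy and set V(p)={x}. Then p at x, so □◇p at x, so ◇p at y, so some z with Ryz has p; z=x, i.e. Ryx.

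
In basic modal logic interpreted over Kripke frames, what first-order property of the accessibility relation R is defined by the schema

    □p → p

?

Suppose □p→p is valid. At any x set V(p)={w : Rxw}. Then □p holds at x, so p holds at x, i.e. Rxx.

reflexivity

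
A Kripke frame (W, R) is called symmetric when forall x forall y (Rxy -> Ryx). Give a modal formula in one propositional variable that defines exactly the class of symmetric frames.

q → □◇q

A defining formula is q → □◇q (the B axiom).
Suppose q→□◇q is valid. Take Rxy and set V(q)={x}. Then q at x, so □◇q at x, so ◇q at y, so some z with Ryz has q; z=x, i.e. Ryx.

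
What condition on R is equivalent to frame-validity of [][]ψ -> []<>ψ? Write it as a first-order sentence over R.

forall x forall z (xRz -> exists w (x R^2 w & zRw))

This is a Sahlqvist (Geach-type) schema ◇^0□^2ψ → □^1◇^1ψ.
Minimal-valuation argument: fix x; take any y with xR^0y and any z with xR^1z. Set V(ψ) to the set of worlds R-reachable from y in exactly 2 steps. Then □^2ψ holds at y, so the antecedent holds at x; validity forces ◇^1ψ at z, giving a w with zR^1w and yR^2w.
First-order correspondent: forall x forall z (xRz -> exists w (x R^2 w & zRw)).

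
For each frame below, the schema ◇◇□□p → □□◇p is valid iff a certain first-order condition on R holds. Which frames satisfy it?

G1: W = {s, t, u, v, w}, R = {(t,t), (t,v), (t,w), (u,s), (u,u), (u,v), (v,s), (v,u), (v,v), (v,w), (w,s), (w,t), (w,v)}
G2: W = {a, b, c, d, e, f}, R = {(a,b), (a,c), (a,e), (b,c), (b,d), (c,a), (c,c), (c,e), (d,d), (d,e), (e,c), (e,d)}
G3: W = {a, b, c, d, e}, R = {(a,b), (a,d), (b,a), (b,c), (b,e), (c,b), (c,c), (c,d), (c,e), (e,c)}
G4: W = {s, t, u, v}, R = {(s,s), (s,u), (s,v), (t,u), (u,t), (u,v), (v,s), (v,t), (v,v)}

G2

The schema corresponds to a generalized confluence (Geach) condition: ∀x ∀y ∀z ((xR²y ∧ xR²z) → ∃w (yR²w ∧ zRw)).
G1: fails — tR²s, tR²s but no w* with sR²w* and sRw*.
G2: ✓.
G3: fails — aR²a, aR²a but no w with aR²w and aRw.
G4: fails — sR²t, sR²t but no w with tR²w and tRw.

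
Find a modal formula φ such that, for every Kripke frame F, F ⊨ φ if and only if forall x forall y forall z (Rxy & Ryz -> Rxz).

□s → □□s

The condition is transitivity. The 4 schema □s → □□s defines it.
Suppose □s→□□s is valid. Take Rxy, Ryz and set V(s)={w : Rxw}. Then □s at x, so □□s at x, so □s at y, so s at z, i.e. Rxz.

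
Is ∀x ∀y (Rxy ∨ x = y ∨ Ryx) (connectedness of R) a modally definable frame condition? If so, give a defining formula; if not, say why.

Any modally definable frame class is closed under disjoint unions.
Take 3 disjoint single-world reflexive frames: each is trivially connected, but their disjoint union has 3 worlds with no edge between distinct components, so it is not connected.
So the class is not modally definable.

Not modally definable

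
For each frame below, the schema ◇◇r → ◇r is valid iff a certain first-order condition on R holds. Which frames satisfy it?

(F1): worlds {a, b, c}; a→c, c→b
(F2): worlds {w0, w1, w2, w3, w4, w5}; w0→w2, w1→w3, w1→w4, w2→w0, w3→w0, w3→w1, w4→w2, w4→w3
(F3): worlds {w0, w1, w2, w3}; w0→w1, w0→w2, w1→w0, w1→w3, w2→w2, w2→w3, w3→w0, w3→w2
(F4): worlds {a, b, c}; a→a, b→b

(F4)

Frame correspondent (Sahlqvist): ∀x ∀y ∀z (Rxy ∧ Ryz → Rxz) — i.e. transitivity.
(F1): fails — Rac and Rcb but not Rab.
(F2): fails — Rw3w1 and Rw1w3 but not Rw3w3.
(F3): fails — Rw1w0 and Rw0w1 but not Rw1w1.
(F4): condition met.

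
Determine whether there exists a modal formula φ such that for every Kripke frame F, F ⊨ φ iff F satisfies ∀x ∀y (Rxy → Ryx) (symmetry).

Yes: it is symmetry, defined by the B schema q → □◇q.
Suppose q→□◇q is valid. Take Rxy and set V(q)={x}. Then q at x, so □◇q at x, so ◇q at y, so some z with Ryz has q; z=x, i.e. Ryx.

Yes, by q → □◇q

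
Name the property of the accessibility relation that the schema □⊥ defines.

□⊥ is valid iff no world has any successor (otherwise □⊥ fails at any world with one).

Emptiness of R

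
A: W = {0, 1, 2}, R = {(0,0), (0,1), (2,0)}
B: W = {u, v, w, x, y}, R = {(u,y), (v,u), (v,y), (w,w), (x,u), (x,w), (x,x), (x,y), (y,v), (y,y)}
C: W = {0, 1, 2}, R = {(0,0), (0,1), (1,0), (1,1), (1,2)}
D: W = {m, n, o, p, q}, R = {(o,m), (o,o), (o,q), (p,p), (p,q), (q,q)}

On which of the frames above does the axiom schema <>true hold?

This is the axiom for seriality; its first-order frame correspondent is forall x exists y Rxy.
A: fails — world 1 has no successor.
B: ✓.
C: fails — world 2 has no successor.
D: fails — world m has no successor.
Valid on: B.

B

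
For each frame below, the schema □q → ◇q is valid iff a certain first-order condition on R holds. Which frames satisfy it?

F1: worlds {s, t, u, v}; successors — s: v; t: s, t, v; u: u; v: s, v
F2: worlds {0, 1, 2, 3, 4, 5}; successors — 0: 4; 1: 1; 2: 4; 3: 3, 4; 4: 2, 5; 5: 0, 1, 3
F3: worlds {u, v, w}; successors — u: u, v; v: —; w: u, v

The schema corresponds to seriality: ∀x ∃y Rxy.
F1: condition met.
F2: condition met.
F3: fails — world v has no successor.

F1, F2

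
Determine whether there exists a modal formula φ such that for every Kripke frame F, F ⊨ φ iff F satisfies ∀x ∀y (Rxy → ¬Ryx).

No

Modal frame validity is preserved under surjective bounded morphisms.
The 4-cycle (worlds 0,1,2,3 with 0→1→2→3→0) is asymmetric. Mapping every world to a single reflexive point • is a surjective bounded morphism, and the reflexive point is not asymmetric (R•• but asymmetry requires ¬R••).
Hence asymmetry is not modally definable.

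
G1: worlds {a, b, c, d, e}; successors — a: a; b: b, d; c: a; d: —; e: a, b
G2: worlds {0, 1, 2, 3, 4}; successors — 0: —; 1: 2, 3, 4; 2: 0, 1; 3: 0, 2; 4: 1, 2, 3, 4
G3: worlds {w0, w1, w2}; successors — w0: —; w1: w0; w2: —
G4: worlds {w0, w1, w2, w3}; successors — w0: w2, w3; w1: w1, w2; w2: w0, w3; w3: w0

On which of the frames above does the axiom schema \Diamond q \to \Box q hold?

G3

The schema corresponds to partial functionality: \forall x \forall y \forall z (Rxy \wedge Rxz \to y = z).
G1: fails — b sees both b and d.
G2: fails — 1 sees both 2 and 3.
G3: satisfies the condition.
G4: fails — w0 sees both w2 and w3.
Valid on: G3.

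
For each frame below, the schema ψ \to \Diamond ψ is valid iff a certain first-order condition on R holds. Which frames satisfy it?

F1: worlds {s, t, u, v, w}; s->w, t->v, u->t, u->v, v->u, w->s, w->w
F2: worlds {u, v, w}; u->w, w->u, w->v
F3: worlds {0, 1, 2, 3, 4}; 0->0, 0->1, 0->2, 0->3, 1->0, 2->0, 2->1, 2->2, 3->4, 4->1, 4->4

Frame correspondent (Sahlqvist): \forall x Rxx — i.e. reflexivity.
F1: fails — world s does not see itself.
F2: fails — world u does not see itself.
F3: fails — world 1 does not see itself.
Valid on no frame.

none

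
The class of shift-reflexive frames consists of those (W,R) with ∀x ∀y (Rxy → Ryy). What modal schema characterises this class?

□(□r → r)

The condition is shift-reflexivity. The T□ schema □(□r → r) defines it.
Suppose □(□r→r) is valid. Take Rxy and set V(r)={w : Ryw}. Then at y, □r holds; since □(□r→r) at x, □r→r at y, so r at y, i.e. Ryy.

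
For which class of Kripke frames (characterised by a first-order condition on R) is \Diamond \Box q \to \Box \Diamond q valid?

This schema is the .2 axiom.
Its frame correspondent is convergence — \forall x \forall y \forall z (Rxy \wedge Rxz \to \exists w (Ryw \wedge Rzw)).

convergence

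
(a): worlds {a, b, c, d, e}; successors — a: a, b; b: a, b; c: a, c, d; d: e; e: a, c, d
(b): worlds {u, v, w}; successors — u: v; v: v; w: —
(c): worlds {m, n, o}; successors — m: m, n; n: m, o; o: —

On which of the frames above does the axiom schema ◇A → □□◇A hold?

(b)

This is the axiom for a generalized confluence (Geach) condition; its first-order frame correspondent is ∀x ∀y ∀z ((xRy ∧ xR²z) → ∃w (y = w ∧ zRw)).
(a): fails — cRa, cR²d but no w with a=w and dRw.
(b): holds.
(c): fails — mRm, mR²o but no w with m=w and oRw.
Valid on: (b).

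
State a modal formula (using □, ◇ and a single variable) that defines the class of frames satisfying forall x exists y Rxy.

□s → ◇s

The condition is seriality. The D schema □s → ◇s defines it.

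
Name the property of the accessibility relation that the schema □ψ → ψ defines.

Suppose □ψ→ψ is valid. At any x set V(ψ)={w : Rxw}. Then □ψ holds at x, so ψ holds at x, i.e. Rxx.

Reflexivity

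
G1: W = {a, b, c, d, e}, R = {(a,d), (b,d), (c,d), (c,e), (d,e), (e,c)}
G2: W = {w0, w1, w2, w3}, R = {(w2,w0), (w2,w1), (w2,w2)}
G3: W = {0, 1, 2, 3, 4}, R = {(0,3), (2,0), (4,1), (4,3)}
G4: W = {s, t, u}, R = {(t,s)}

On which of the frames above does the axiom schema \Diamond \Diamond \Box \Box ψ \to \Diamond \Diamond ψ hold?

The schema corresponds to a generalized confluence (Geach) condition: \forall x \forall y (x R^2 y \to \exists w (y R^2 w \wedge x R^2 w)).
G1: fails — eR²d but no w with dR²w and eR²w.
G2: fails — w2R²w0 but no w with w0R²w and w2R²w.
G3: fails — 2R²3 but no w with 3R²w and 2R²w.
G4: holds.
Valid on: G4.

G4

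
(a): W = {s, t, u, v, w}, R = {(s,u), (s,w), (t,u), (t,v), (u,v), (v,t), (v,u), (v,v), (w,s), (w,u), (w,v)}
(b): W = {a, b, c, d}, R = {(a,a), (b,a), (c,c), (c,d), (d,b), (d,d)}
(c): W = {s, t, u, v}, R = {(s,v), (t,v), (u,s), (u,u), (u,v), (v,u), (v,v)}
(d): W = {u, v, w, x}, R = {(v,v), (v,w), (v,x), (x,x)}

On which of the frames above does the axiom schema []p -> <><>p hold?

(a), (b), (c)

This is the axiom for a generalized confluence (Geach) condition; its first-order frame correspondent is forall x exists w (xRw & x R^2 w).
(a): condition met.
(b): condition met.
(c): condition met.
(d): fails — at u but no t with uRt and uR²t.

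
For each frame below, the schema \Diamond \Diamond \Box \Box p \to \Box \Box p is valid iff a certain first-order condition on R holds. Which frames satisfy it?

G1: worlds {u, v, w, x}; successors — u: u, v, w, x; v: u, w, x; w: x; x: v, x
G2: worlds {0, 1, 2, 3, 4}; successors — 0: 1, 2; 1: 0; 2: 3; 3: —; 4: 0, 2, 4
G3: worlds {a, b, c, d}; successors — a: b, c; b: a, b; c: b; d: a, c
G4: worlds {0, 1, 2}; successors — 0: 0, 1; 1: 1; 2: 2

Frame correspondent (Sahlqvist): \forall x \forall y \forall z ((x R^2 y \wedge x R^2 z) \to \exists w (y R^2 w \wedge z = w)) — i.e. a generalized confluence (Geach) condition.
G1: fails — uR²w, uR²u but no t with wR²t and u=t.
G2: fails — 0R²3, 0R²0 but no w with 3R²w and 0=w.
G3: fails — bR²a, bR²c but no w with aR²w and c=w.
G4: fails — 0R²1, 0R²0 but no w with 1R²w and 0=w.
Valid on no frame.

none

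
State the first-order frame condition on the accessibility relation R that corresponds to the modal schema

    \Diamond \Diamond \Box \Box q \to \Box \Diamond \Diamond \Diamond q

\forall x \forall y \forall z ((x R^2 y \wedge xRz) \to \exists w (y R^2 w \wedge z R^3 w))

This is a Sahlqvist (Geach-type) schema ◇^2□^2q → □^1◇^3q.
First-order correspondent: \forall x \forall y \forall z ((x R^2 y \wedge xRz) \to \exists w (y R^2 w \wedge z R^3 w)).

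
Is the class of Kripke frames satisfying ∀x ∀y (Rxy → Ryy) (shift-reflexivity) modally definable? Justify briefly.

Yes: it is shift-reflexivity, defined by the T□ schema □(□r → r).

Yes, by □(□r → r)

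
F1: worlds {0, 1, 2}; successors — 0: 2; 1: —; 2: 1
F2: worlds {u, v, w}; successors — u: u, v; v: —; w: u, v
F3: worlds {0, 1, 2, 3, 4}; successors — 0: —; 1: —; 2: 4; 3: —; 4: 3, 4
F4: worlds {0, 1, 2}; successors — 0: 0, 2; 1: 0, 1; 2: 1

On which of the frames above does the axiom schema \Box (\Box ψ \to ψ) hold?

Frame correspondent (Sahlqvist): \forall x \forall y (Rxy \to Ryy) — i.e. shift-reflexivity.
F1: fails — R21 but not R11.
F2: fails — Ruv but not Rvv.
F3: fails — R43 but not R33.
F4: fails — R02 but not R22.

none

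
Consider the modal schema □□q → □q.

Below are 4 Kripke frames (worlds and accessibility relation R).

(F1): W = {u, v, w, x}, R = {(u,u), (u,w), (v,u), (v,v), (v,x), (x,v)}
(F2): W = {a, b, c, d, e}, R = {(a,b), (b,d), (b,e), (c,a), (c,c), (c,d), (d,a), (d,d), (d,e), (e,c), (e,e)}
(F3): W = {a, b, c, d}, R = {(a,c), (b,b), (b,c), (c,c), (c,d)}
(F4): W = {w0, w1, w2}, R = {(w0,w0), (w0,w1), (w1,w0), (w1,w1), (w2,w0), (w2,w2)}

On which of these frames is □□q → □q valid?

(F1), (F3), (F4)

This is the axiom for density; its first-order frame correspondent is ∀x ∀y (Rxy → ∃z (Rxz ∧ Rzy)).
(F1): satisfies the condition.
(F2): fails — Rab but no z with Raz and Rzb.
(F3): satisfies the condition.
(F4): satisfies the condition.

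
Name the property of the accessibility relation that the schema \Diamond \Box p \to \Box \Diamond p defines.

Suppose ◇□p→□◇p is valid. Take Rxy, Rxz and set V(p)={w : Ryw}. Then □p at y so ◇□p at x, so □◇p at x, so ◇p at z, giving w with Rzw and Ryw.
Conversely, on a frame with convergence the schema holds at every world under every valuation.
So the correspondent is convergence.

Convergence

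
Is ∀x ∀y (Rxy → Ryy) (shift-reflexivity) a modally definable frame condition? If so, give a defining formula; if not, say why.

Yes — defined by □(□q → q)

Yes: it is shift-reflexivity, defined by the T□ schema □(□q → q).
Suppose □(□q→q) is valid. Take Rxy and set V(q)={w : Ryw}. Then at y, □q holds; since □(□q→q) at x, □q→q at y, so q at y, i.e. Ryy.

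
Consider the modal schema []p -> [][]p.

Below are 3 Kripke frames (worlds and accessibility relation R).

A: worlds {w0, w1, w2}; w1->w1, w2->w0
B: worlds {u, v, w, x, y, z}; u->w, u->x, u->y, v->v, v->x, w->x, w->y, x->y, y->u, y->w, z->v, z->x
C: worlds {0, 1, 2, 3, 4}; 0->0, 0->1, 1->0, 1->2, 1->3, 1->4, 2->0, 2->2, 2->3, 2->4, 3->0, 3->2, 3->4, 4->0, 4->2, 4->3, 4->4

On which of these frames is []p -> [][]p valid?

A

Frame correspondent (Sahlqvist): forall x forall y forall z (Rxy & Ryz -> Rxz) — i.e. transitivity.
A: holds.
B: fails — Rzx and Rxy but not Rzy.
C: fails — R10 and R01 but not R11.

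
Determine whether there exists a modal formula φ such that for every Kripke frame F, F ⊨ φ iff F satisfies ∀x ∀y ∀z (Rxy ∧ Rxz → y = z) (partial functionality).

Yes — defined by ◇r → □r

This is a Sahlqvist condition; the CD axiom ◇r → □r defines it.
Suppose ◇r→□r is valid. Take Rxy, Rxz and set V(r)={y}. Then ◇r at x, so □r at x, so r at z, i.e. z=y.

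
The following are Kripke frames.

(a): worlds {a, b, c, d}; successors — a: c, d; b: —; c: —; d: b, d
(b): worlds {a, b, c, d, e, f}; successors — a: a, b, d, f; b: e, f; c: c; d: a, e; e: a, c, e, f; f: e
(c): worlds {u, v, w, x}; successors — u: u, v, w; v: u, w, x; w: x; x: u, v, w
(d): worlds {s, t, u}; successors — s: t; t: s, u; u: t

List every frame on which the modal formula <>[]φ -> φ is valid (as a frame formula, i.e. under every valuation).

(d)

Frame correspondent (Sahlqvist): forall x forall y (Rxy -> Ryx) — i.e. symmetry.
(a): fails — Rdb but not Rbd.
(b): fails — Rbf but not Rfb.
(c): fails — Ruw but not Rwu.
(d): condition met.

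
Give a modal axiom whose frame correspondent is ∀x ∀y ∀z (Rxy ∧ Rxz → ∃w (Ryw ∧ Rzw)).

◇□s → □◇s

A defining formula is ◇□s → □◇s (the .2 axiom).
Suppose ◇□s→□◇s is valid. Take Rxy, Rxz and set V(s)={w : Ryw}. Then □s at y so ◇□s at x, so □◇s at x, so ◇s at z, giving w with Rzw and Ryw.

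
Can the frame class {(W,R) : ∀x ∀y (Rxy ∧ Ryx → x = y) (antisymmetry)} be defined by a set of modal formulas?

If a class were modally definable it would be closed under surjective bounded morphisms (Goldblatt–Thomason).
The 4-cycle (worlds 0,1,2,3 with 0→1→2→3→0) is antisymmetric. Sending even-indexed worlds to • and odd-indexed worlds to ∘ is a surjective bounded morphism onto the two-world frame with •↔∘, which is not antisymmetric.
So the class is not modally definable.

No — not modally definable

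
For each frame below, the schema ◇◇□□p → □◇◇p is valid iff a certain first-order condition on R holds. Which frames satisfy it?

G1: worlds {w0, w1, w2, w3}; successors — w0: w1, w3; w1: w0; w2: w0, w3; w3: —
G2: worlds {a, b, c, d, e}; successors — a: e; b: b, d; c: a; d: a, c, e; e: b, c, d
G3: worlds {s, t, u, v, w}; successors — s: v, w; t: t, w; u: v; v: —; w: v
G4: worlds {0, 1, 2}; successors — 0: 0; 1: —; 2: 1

The schema corresponds to a generalized confluence (Geach) condition: ∀x ∀y ∀z ((xR²y ∧ xRz) → ∃w (yR²w ∧ zR²w)).
G1: fails — w0R²w0, w0Rw1 but no w with w0R²w and w1R²w.
G2: fails — dR²a, dRc but no w with aR²w and cR²w.
G3: fails — sR²v, sRv but no w* with vR²w* and vR²w*.
G4: satisfies the condition.
Valid on: G4.

G4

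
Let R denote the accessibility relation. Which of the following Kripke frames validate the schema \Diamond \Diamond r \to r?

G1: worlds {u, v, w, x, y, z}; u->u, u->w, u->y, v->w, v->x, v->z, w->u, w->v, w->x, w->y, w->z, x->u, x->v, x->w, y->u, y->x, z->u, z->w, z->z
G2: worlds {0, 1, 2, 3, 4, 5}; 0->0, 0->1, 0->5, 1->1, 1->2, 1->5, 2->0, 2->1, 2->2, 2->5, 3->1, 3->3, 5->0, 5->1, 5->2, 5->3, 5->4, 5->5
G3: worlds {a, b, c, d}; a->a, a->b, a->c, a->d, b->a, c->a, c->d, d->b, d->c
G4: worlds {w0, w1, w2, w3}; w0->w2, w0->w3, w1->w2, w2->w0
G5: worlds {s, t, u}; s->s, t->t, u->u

Frame correspondent (Sahlqvist): \forall x \forall y (x R^2 y \to \exists w (y = w \wedge x = w)) — i.e. a generalized confluence (Geach) condition.
G1: fails — uR²v but v ≠ u.
G2: fails — 0R²1 but 1 ≠ 0.
G3: fails — aR²b but b ≠ a.
G4: fails — w1R²w0 but w0 ≠ w1.
G5: holds.
Valid on: G5.

G5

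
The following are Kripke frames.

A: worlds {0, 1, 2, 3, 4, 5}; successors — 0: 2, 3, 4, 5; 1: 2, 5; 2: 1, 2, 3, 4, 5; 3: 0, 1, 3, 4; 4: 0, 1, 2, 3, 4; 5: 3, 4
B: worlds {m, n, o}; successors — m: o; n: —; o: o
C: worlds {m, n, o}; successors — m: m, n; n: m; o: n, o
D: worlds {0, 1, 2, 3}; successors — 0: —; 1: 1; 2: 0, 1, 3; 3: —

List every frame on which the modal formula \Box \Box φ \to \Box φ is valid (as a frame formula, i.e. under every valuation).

A, B, C

This is the axiom for density; its first-order frame correspondent is \forall x \forall y (Rxy \to \exists z (Rxz \wedge Rzy)).
A: condition met.
B: condition met.
C: condition met.
D: fails — R23 but no z with R2z and Rz3.
Valid on: A, B, C.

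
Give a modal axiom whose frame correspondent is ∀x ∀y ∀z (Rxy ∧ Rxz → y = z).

◇ψ → □ψ

A defining formula is ◇ψ → □ψ (the CD axiom).
Suppose ◇ψ→□ψ is valid. Take Rxy, Rxz and set V(ψ)={y}. Then ◇ψ at x, so □ψ at x, so ψ at z, i.e. z=y.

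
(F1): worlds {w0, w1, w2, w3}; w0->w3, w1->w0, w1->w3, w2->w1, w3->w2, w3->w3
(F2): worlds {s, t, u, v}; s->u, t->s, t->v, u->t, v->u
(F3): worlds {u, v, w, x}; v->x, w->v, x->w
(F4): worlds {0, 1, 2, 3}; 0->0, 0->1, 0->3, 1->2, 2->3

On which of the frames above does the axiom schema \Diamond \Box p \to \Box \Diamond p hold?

(F2), (F3)

The schema corresponds to convergence: \forall x \forall y \forall z (Rxy \wedge Rxz \to \exists w (Ryw \wedge Rzw)).
(F1): fails — Rw3w2 and Rw3w3 but w2 and w3 have no common successor.
(F2): satisfies the condition.
(F3): satisfies the condition.
(F4): fails — R00 and R01 but 0 and 1 have no common successor.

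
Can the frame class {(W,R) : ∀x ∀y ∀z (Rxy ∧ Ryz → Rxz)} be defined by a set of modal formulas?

The condition is transitivity. A defining modal formula is □p → □□p.
Suppose □p→□□p is valid. Take Rxy, Ryz and set V(p)={w : Rxw}. Then □p at x, so □□p at x, so □p at y, so p at z, i.e. Rxz.

Yes — defined by □p → □□p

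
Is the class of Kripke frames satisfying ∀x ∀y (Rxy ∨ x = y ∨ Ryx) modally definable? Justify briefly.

Not definable by any modal formula

Any modally definable frame class is closed under disjoint unions.
Take 3 disjoint single-world reflexive frames: each is trivially connected, but their disjoint union has 3 worlds with no edge between distinct components, so it is not connected.
So no modal formula (or set of formulas) defines exactly the connected frames.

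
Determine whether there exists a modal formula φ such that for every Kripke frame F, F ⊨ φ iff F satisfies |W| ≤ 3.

No — not modally definable

If a class were modally definable it would be closed under disjoint unions (Goldblatt–Thomason).
Any modal formula valid on each of 4 disjoint one-world frames is valid on their disjoint union (validity is preserved under disjoint unions). Each one-world frame has |W|=1≤3, but the union has |W|=4.
Hence having at most 3 worlds is not modally definable.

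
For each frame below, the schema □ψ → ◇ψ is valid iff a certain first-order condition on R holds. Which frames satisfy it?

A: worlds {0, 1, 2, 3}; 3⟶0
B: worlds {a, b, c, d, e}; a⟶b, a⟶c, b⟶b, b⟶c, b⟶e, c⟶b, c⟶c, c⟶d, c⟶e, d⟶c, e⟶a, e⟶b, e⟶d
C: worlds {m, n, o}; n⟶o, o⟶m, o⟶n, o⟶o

Frame correspondent (Sahlqvist): ∀x ∃y Rxy — i.e. seriality.
A: fails — world 0 has no successor.
B: condition met.
C: fails — world m has no successor.
Valid on: B.

B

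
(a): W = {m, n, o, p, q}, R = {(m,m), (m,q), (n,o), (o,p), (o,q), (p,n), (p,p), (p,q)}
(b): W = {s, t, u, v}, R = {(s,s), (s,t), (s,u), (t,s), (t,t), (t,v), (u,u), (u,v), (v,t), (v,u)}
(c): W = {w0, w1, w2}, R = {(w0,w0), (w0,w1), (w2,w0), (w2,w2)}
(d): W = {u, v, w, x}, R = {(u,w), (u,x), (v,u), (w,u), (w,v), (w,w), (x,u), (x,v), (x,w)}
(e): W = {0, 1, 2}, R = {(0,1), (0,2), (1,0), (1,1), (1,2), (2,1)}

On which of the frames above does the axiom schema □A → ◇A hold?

The schema corresponds to seriality: ∀x ∃y Rxy.
(a): fails — world q has no successor.
(b): holds.
(c): fails — world w1 has no successor.
(d): holds.
(e): holds.

(b), (d), (e)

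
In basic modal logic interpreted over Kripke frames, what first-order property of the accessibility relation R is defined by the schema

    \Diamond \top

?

seriality: \forall x \exists y Rxy

◇⊤ holds at w iff w has a successor, so frame-validity of ◇⊤ is exactly seriality. Equivalently via □q → ◇q:
Suppose □q→◇q is valid. At any x set V(q)=W. Then □q at x, so ◇q at x, so x has a successor.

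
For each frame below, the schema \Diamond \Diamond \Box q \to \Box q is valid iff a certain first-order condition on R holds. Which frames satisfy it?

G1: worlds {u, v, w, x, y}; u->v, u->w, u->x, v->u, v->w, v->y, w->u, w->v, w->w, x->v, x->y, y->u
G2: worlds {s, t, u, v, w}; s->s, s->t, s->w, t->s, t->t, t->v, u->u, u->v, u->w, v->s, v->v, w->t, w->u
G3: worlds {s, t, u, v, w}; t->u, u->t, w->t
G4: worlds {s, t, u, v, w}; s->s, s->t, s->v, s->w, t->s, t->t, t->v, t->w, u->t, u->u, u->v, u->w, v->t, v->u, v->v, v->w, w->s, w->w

This is the axiom for a generalized confluence (Geach) condition; its first-order frame correspondent is \forall x \forall y \forall z ((x R^2 y \wedge xRz) \to \exists w (yRw \wedge z = w)).
G1: fails — uR²v, uRv but no t with vRt and v=t.
G2: fails — sR²t, sRw but no w* with tRw* and w=w*.
G3: ✓.
G4: fails — sR²u, sRs but no w* with uRw* and s=w*.
Valid on: G3.

G3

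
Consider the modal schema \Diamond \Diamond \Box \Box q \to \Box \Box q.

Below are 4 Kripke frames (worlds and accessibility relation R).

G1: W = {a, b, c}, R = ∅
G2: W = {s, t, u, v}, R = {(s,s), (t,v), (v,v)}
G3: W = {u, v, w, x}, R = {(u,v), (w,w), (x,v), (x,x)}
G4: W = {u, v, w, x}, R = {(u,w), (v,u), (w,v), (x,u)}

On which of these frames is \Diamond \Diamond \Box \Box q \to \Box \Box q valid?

This is the axiom for a generalized confluence (Geach) condition; its first-order frame correspondent is \forall x \forall y \forall z ((x R^2 y \wedge x R^2 z) \to \exists w (y R^2 w \wedge z = w)).
G1: holds.
G2: holds.
G3: fails — xR²v, xR²v but no t with vR²t and v=t.
G4: fails — uR²v, uR²v but no t with vR²t and v=t.
Valid on: G1, G2.

G1, G2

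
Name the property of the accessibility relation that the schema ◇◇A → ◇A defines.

transitivity

Replacing A by ¬A and contraposing gives the equivalent schema □A → □□A.
Suppose □A→□□A is valid. Take Rxy, Ryz and set V(A)={w : Rxw}. Then □A at x, so □□A at x, so □A at y, so A at z, i.e. Rxz.
Conversely, any frame satisfying ∀x ∀y ∀z (Rxy ∧ Ryz → Rxz) validates the schema.
Frame condition: ∀x ∀y ∀z (Rxy ∧ Ryz → Rxz).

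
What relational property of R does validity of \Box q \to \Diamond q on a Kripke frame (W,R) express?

Seriality

This is the D axiom.
It corresponds to seriality: \forall x \exists y Rxy.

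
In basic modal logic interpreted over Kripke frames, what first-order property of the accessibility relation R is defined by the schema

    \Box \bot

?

emptiness of R: \forall x \forall y \neg Rxy

□⊥ is valid iff no world has any successor (otherwise □⊥ fails at any world with one).
Conversely, any frame satisfying \forall x \forall y \neg Rxy validates the schema.
So the correspondent is emptiness of R.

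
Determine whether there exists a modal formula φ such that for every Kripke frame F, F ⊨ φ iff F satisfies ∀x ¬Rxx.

Not definable by any modal formula

Any modally definable frame class is closed under surjective bounded morphisms.
The 5-cycle (worlds w0,w1,w2,w3,w4 with w0→w1→w2→w3→w4→w0) is irreflexive, and the map sending every world to a single reflexive point • is a surjective bounded morphism (forth: every edge maps to (•,•); back: every world has a successor). So any modal formula valid on the 5-cycle is also valid on the reflexive point, which is not irreflexive.
So no modal formula (or set of formulas) defines exactly the irreflexive frames.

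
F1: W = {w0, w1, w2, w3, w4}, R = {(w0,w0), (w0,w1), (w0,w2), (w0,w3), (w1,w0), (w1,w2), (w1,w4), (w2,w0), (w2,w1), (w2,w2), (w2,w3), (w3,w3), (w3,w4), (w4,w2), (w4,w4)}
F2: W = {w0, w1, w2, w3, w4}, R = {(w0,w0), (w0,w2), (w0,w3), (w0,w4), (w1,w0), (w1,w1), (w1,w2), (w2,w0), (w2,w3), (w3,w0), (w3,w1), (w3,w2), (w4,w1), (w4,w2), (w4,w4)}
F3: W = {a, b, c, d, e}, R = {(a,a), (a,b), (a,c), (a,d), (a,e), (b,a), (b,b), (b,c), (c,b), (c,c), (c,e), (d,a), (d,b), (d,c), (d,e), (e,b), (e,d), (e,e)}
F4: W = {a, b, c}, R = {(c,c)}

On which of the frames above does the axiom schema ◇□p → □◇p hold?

The schema corresponds to convergence: ∀x ∀y ∀z (Rxy ∧ Rxz → ∃w (Ryw ∧ Rzw)).
F1: satisfies the condition.
F2: fails — Rw0w4 and Rw0w2 but w4 and w2 have no common successor.
F3: satisfies the condition.
F4: satisfies the condition.
Valid on: F1, F3, F4.

F1, F3, F4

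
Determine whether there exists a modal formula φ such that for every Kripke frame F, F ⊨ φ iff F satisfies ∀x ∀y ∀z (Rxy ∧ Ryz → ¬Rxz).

Any modally definable frame class is closed under surjective bounded morphisms.
The 5-cycle (worlds a,b,c,d,e with a→b→c→d→e→a) is intransitive. Mapping every world to a single reflexive point • is a surjective bounded morphism; the reflexive point is not intransitive (R••∧R•• but R••).
So the class is not modally definable.

No — not modally definable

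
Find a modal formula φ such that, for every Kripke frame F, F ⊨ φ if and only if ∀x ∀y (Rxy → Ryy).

A defining formula is □(□r → r) (the T□ axiom).
Suppose □(□r→r) is valid. Take Rxy and set V(r)={w : Ryw}. Then at y, □r holds; since □(□r→r) at x, □r→r at y, so r at y, i.e. Ryy.

□(□r → r)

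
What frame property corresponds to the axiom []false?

This is the Ver axiom.
It corresponds to emptiness of R: forall x forall y ~Rxy.

emptiness of R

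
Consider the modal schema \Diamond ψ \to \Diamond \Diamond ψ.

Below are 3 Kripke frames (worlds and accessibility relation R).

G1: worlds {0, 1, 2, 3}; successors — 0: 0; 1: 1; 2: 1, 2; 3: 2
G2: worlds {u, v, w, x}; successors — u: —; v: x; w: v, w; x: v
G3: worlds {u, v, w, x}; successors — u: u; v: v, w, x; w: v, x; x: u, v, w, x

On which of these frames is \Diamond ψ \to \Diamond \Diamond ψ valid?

This is the axiom for a generalized confluence (Geach) condition; its first-order frame correspondent is \forall x \forall y (xRy \to \exists w (y = w \wedge x R^2 w)).
G1: holds.
G2: fails — vRx but no t with x=t and vR²t.
G3: holds.
Valid on: G1, G3.

G1, G3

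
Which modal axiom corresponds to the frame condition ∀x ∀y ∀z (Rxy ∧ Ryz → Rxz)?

A defining formula is □ψ → □□ψ (the 4 axiom).
Suppose □ψ→□□ψ is valid. Take Rxy, Ryz and set V(ψ)={w : Rxw}. Then □ψ at x, so □□ψ at x, so □ψ at y, so ψ at z, i.e. Rxz.

□ψ → □□ψ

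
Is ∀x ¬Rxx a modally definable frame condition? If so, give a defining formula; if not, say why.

No — not modally definable

If a class were modally definable it would be closed under surjective bounded morphisms (Goldblatt–Thomason).
The 2-cycle (worlds 0,1 with 0→1→0) is irreflexive, and the map sending every world to a single reflexive point • is a surjective bounded morphism (forth: every edge maps to (•,•); back: every world has a successor). So any modal formula valid on the 2-cycle is also valid on the reflexive point, which is not irreflexive.
Hence irreflexivity is not modally definable.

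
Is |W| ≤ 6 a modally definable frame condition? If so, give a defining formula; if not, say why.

Any modally definable frame class is closed under disjoint unions.
Any modal formula valid on each of 7 disjoint one-world frames is valid on their disjoint union (validity is preserved under disjoint unions). Each one-world frame has |W|=1≤6, but the union has |W|=7.
So the class is not modally definable.

No — not modally definable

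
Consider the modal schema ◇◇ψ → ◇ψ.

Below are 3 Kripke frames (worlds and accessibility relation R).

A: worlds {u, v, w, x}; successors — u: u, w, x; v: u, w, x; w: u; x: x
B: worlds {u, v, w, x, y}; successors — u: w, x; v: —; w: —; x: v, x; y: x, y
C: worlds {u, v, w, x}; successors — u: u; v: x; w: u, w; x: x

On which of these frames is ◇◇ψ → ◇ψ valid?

This is the axiom for transitivity; its first-order frame correspondent is ∀x ∀y ∀z (Rxy ∧ Ryz → Rxz).
A: fails — Rwu and Ruw but not Rww.
B: fails — Ryx and Rxv but not Ryv.
C: condition met.

C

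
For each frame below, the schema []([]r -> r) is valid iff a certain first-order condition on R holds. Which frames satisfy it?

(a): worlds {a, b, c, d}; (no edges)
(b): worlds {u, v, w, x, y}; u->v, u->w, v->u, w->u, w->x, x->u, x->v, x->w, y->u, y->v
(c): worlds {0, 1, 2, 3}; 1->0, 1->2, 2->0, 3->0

Frame correspondent (Sahlqvist): forall x forall y (Rxy -> Ryy) — i.e. shift-reflexivity.
(a): condition met.
(b): fails — Ruv but not Rvv.
(c): fails — R12 but not R22.
Valid on: (a).

(a)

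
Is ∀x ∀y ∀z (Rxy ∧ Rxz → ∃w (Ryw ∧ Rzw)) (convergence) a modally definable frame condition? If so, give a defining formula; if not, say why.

This is a Sahlqvist condition; the .2 axiom ◇□r → □◇r defines it.
Suppose ◇□r→□◇r is valid. Take Rxy, Rxz and set V(r)={w : Ryw}. Then □r at y so ◇□r at x, so □◇r at x, so ◇r at z, giving w with Rzw and Ryw.

Yes, by ◇□r → □◇r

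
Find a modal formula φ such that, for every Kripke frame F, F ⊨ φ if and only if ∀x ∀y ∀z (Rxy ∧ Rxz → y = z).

◇q → □q

The condition is partial functionality. The CD schema ◇q → □q defines it.
Suppose ◇q→□q is valid. Take Rxy, Rxz and set V(q)={y}. Then ◇q at x, so □q at x, so q at z, i.e. z=y.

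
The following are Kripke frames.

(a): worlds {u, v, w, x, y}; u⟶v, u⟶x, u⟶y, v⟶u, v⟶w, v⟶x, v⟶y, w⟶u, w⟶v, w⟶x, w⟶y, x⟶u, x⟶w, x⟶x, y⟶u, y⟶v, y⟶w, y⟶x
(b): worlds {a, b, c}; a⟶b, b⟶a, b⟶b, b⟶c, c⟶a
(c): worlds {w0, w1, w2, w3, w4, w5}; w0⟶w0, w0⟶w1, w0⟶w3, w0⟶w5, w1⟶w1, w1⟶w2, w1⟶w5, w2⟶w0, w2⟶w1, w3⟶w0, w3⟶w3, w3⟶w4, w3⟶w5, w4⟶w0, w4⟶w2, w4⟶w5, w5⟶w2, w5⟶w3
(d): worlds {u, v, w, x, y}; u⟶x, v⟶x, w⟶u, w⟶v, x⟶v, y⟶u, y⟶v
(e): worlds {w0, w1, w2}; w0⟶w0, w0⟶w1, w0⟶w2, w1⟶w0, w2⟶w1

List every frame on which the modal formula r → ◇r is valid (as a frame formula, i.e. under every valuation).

This is the axiom for a generalized confluence (Geach) condition; its first-order frame correspondent is ∀x ∃w (x = w ∧ xRw).
(a): fails — at u but no t with u=t and uRt.
(b): fails — at a but no w with a=w and aRw.
(c): fails — at w2 but no w with w2=w and w2Rw.
(d): fails — at u but no t with u=t and uRt.
(e): fails — at w1 but no w with w1=w and w1Rw.
Valid on no frame.

none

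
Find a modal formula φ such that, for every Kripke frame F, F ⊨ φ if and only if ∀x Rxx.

A defining formula is □r → r (the T axiom).

□r → r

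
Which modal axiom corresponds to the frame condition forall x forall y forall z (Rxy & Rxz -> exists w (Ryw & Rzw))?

A defining formula is ◇□ψ → □◇ψ (the .2 axiom).
Suppose ◇□ψ→□◇ψ is valid. Take Rxy, Rxz and set V(ψ)={w : Ryw}. Then □ψ at y so ◇□ψ at x, so □◇ψ at x, so ◇ψ at z, giving w with Rzw and Ryw.

◇□ψ → □◇ψ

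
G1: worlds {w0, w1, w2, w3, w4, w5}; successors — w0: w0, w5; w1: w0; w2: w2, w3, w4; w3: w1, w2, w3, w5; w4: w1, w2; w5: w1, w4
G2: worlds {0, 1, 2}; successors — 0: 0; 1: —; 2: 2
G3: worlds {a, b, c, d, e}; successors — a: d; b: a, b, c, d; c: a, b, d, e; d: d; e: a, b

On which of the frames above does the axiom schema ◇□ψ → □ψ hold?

This is the axiom for the Euclidean property; its first-order frame correspondent is ∀x ∀y ∀z (Rxy ∧ Rxz → Ryz).
G1: fails — Rw0w5 and Rw0w5 but not Rw5w5.
G2: holds.
G3: fails — Rbc and Rbc but not Rcc.

G2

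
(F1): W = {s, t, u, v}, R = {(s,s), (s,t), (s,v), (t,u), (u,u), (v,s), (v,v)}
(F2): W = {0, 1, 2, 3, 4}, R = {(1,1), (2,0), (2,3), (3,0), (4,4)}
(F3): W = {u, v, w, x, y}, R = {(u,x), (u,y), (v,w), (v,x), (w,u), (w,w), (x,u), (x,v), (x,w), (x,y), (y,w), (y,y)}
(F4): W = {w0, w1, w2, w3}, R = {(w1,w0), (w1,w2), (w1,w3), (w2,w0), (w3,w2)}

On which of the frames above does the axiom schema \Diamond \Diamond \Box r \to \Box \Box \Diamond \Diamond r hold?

(F3)

This is the axiom for a generalized confluence (Geach) condition; its first-order frame correspondent is \forall x \forall y \forall z ((x R^2 y \wedge x R^2 z) \to \exists w (yRw \wedge z R^2 w)).
(F1): fails — sR²s, sR²t but no w with sRw and tR²w.
(F2): fails — 2R²0, 2R²0 but no w with 0Rw and 0R²w.
(F3): satisfies the condition.
(F4): fails — w1R²w0, w1R²w0 but no w with w0Rw and w0R²w.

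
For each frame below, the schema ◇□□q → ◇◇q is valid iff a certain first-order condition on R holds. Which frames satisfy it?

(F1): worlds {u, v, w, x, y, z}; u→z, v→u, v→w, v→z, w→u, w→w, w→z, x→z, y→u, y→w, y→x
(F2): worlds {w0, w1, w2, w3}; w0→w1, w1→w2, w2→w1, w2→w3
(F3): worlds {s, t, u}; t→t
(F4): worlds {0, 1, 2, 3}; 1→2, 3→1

Frame correspondent (Sahlqvist): ∀x ∀y (xRy → ∃w (yR²w ∧ xR²w)) — i.e. a generalized confluence (Geach) condition.
(F1): fails — uRz but no t with zR²t and uR²t.
(F2): fails — w0Rw1 but no w with w1R²w and w0R²w.
(F3): condition met.
(F4): fails — 1R2 but no w with 2R²w and 1R²w.

(F3)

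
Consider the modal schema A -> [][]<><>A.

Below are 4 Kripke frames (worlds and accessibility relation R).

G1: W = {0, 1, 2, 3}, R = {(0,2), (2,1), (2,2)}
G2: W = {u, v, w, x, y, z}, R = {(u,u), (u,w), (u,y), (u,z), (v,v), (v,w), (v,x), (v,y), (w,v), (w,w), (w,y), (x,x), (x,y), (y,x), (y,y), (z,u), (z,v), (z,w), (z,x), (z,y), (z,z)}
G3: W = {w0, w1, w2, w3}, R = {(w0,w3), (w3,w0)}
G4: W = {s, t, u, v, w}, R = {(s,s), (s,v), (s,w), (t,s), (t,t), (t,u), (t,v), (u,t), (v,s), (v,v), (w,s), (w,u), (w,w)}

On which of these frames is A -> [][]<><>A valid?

G3

This is the axiom for a generalized confluence (Geach) condition; its first-order frame correspondent is forall x forall z (x R^2 z -> exists w (x = w & z R^2 w)).
G1: fails — 0R²1 but no w with 0=w and 1R²w.
G2: fails — uR²v but no t with u=t and vR²t.
G3: condition met.
G4: fails — tR²s but no w* with t=w* and sR²w*.
Valid on: G3.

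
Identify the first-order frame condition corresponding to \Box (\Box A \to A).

shift-reflexivity: \forall x \forall y (Rxy \to Ryy)

Suppose □(□A→A) is valid. Take Rxy and set V(A)={w : Ryw}. Then at y, □A holds; since □(□A→A) at x, □A→A at y, so A at y, i.e. Ryy.
Conversely, on a frame with shift-reflexivity the schema holds at every world under every valuation.
So the correspondent is shift-reflexivity.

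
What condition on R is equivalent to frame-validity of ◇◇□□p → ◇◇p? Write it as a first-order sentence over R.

This is a Sahlqvist (Geach-type) schema ◇^2□^2p → □^0◇^2p.
First-order correspondent: ∀x ∀y (xR²y → ∃w (yR²w ∧ xR²w)).

∀x ∀y (xR²y → ∃w (yR²w ∧ xR²w))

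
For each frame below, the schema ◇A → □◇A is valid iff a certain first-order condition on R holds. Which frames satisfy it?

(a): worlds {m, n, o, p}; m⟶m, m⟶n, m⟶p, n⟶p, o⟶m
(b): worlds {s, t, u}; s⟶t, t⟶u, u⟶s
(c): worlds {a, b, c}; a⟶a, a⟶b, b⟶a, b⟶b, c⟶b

The schema corresponds to the Euclidean property: ∀x ∀y ∀z (Rxy ∧ Rxz → Ryz).
(a): fails — Rmn and Rmm but not Rnm.
(b): fails — Rst and Rst but not Rtt.
(c): ✓.

(c)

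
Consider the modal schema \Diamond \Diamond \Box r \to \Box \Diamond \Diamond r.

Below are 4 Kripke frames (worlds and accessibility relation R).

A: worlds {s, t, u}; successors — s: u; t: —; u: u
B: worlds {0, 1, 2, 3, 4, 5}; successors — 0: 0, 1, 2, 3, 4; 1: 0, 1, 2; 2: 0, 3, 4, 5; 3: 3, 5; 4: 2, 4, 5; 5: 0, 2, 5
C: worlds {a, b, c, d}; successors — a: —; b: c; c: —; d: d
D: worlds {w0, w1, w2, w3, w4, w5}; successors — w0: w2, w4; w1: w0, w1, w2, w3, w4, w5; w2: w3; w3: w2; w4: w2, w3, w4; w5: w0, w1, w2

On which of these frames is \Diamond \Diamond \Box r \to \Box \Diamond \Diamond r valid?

A, B, C

The schema corresponds to a generalized confluence (Geach) condition: \forall x \forall y \forall z ((x R^2 y \wedge xRz) \to \exists w (yRw \wedge z R^2 w)).
A: holds.
B: holds.
C: holds.
D: fails — w0R²w2, w0Rw2 but no w with w2Rw and w2R²w.
Valid on: A, B, C.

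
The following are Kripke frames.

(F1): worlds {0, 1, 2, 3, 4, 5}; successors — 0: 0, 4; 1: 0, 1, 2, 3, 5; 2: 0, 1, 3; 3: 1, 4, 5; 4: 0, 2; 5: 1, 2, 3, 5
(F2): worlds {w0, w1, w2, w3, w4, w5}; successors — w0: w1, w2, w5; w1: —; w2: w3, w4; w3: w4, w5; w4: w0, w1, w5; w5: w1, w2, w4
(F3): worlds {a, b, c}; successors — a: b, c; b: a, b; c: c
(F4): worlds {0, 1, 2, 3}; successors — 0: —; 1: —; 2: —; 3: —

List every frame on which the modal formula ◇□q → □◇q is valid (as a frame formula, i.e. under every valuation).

(F4)

This is the axiom for convergence; its first-order frame correspondent is ∀x ∀y ∀z (Rxy ∧ Rxz → ∃w (Ryw ∧ Rzw)).
(F1): fails — R15 and R10 but 5 and 0 have no common successor.
(F2): fails — Rw0w5 and Rw0w1 but w5 and w1 have no common successor.
(F3): fails — Rab and Rac but b and c have no common successor.
(F4): condition met.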